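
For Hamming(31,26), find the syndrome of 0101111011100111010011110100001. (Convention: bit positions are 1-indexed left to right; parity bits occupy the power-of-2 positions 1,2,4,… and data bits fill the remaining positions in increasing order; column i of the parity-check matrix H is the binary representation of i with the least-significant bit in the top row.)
Syndrome s = H · r^T (mod 2), r = 0101111011100111010011110100001:
  s[0] = (1010101010101010101010101010101)·(0101111011100111010011110100001) mod 2 = 0+0+0+0+1+0+1+0+1+0+1+0+0+0+1+0+0+0+0+0+1+0+1+0+0+0+0+0+0+0+1 mod 2 = 0
  s[1] = (0110011001100110011001100110011)·(0101111011100111010011110100001) mod 2 = 0+1+0+0+0+1+1+0+0+1+1+0+0+1+1+0+0+1+0+0+0+1+1+0+0+1+0+0+0+0+1 mod 2 = 0
  s[2] = (0001111000011110000111100001111)·(0101111011100111010011110100001) mod 2 = 0+0+0+1+1+1+1+0+0+0+0+0+0+1+1+0+0+0+0+0+1+1+1+0+0+0+0+0+0+0+1 mod 2 = 0
  s[3] = (0000000111111110000000011111111)·(0101111011100111010011110100001) mod 2 = 0+0+0+0+0+0+0+0+1+1+1+0+0+1+1+0+0+0+0+0+0+0+0+1+0+1+0+0+0+0+1 mod 2 = 0
  s[4] = (0000000000000001111111111111111)·(0101111011100111010011110100001) mod 2 = 0+0+0+0+0+0+0+0+0+0+0+0+0+0+0+1+0+1+0+0+1+1+1+1+0+1+0+0+0+0+1 mod 2 = 0
Syndrome = 00000
s = 0: no error detected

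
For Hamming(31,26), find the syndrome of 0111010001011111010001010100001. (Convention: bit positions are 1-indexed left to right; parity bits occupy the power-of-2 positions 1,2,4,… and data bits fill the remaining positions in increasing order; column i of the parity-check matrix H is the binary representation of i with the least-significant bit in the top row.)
Syndrome s = H · r^T (mod 2), r = 0111010001011111010001010100001:
  s[0] = (1010101010101010101010101010101)·(0111010001011111010001010100001) mod 2 = 0+0+1+0+0+0+0+0+0+0+0+0+1+0+1+0+0+0+0+0+0+0+0+0+0+0+0+0+0+0+1 mod 2 = 0
  s[1] = (0110011001100110011001100110011)·(0111010001011111010001010100001) mod 2 = 0+1+1+0+0+1+0+0+0+1+0+0+0+1+1+0+0+1+0+0+0+1+0+0+0+1+0+0+0+0+1 mod 2 = 0
  s[2] = (0001111000011110000111100001111)·(0111010001011111010001010100001) mod 2 = 0+0+0+1+0+1+0+0+0+0+0+1+1+1+1+0+0+0+0+0+0+1+0+0+0+0+0+0+0+0+1 mod 2 = 0
  s[3] = (0000000111111110000000011111111)·(0111010001011111010001010100001) mod 2 = 0+0+0+0+0+0+0+0+0+1+0+1+1+1+1+0+0+0+0+0+0+0+0+1+0+1+0+0+0+0+1 mod 2 = 0
  s[4] = (0000000000000001111111111111111)·(0111010001011111010001010100001) mod 2 = 0+0+0+0+0+0+0+0+0+0+0+0+0+0+0+1+0+1+0+0+0+1+0+1+0+1+0+0+0+0+1 mod 2 = 0
Syndrome = 00000
s = 0: no error detected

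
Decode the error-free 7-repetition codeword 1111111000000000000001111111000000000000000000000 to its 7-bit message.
Split into 7-bit blocks: 1111111 0000000 0000000 1111111 0000000 0000000 0000000
Data = 1001000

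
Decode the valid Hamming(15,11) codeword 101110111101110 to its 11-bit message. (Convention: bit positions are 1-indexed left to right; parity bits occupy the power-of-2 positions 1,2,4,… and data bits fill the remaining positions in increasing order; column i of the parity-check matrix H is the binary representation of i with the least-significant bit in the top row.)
Parity bits occupy power-of-2 positions; data bits are at positions {3,5,6,7,9,10,11,12,13,14,15} (1-indexed).
Extract: c[3]=1 c[5]=1 c[6]=0 c[7]=1 c[9]=1 c[10]=1 c[11]=0 c[12]=1 c[13]=1 c[14]=1 c[15]=0
Data = 11011101110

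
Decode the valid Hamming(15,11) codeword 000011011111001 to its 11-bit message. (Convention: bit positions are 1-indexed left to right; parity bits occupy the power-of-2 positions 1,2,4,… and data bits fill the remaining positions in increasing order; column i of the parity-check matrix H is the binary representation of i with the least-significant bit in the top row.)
Parity bits occupy power-of-2 positions; data bits are at positions {3,5,6,7,9,10,11,12,13,14,15} (1-indexed).
Extract: c[3]=0 c[5]=1 c[6]=1 c[7]=0 c[9]=1 c[10]=1 c[11]=1 c[12]=1 c[13]=0 c[14]=0 c[15]=1
Data = 01101111001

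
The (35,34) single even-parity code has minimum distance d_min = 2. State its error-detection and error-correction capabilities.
Detection only: up to d_min − 1 = 1 errors.
Correction: up to ⌊(d_min − 1)/2⌋ = ⌊1/2⌋ = 0 errors.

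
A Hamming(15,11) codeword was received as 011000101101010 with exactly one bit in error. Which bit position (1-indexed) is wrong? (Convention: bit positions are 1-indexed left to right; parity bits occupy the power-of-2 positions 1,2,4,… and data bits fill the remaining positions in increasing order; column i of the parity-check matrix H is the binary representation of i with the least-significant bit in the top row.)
Syndrome s = H · r^T (mod 2), r = 011000101101010:
  s[0] = (101010101010101)·(011000101101010) mod 2 = 0+0+1+0+0+0+1+0+1+0+0+0+0+0+0 mod 2 = 1
  s[1] = (011001100110011)·(011000101101010) mod 2 = 0+1+1+0+0+0+1+0+0+1+0+0+0+1+0 mod 2 = 1
  s[2] = (000111100001111)·(011000101101010) mod 2 = 0+0+0+0+0+0+1+0+0+0+0+1+0+1+0 mod 2 = 1
  s[3] = (000000011111111)·(011000101101010) mod 2 = 0+0+0+0+0+0+0+0+1+1+0+1+0+1+0 mod 2 = 0
Syndrome = 1110
Column i of H is the binary representation of i, so the syndrome is the binary index of the flipped bit.
Read s = 1110 with s[0] as LSB: 1·2^0 + 1·2^1 + 1·2^2 + 0·2^3 = 7.
Error is at bit position 7.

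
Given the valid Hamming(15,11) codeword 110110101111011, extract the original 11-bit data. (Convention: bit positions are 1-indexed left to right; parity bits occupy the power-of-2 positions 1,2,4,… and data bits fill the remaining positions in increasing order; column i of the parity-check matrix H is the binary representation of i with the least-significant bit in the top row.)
Parity bits occupy power-of-2 positions; data bits are at positions {3,5,6,7,9,10,11,12,13,14,15} (1-indexed).
Extract: c[3]=0 c[5]=1 c[6]=0 c[7]=1 c[9]=1 c[10]=1 c[11]=1 c[12]=1 c[13]=0 c[14]=1 c[15]=1
Data = 01011111011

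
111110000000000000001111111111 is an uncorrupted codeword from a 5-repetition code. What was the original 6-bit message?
Split into 5-bit blocks: 11111 00000 00000 00000 11111 11111
Data = 100011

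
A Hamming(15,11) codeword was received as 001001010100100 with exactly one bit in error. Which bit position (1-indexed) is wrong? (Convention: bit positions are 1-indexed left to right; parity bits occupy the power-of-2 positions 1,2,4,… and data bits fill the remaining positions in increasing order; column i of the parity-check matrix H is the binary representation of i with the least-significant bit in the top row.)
Syndrome s = H · r^T (mod 2), r = 001001010100100:
  s[0] = (101010101010101)·(001001010100100) mod 2 = 0+0+1+0+0+0+0+0+0+0+0+0+1+0+0 mod 2 = 0
  s[1] = (011001100110011)·(001001010100100) mod 2 = 0+0+1+0+0+1+0+0+0+1+0+0+0+0+0 mod 2 = 1
  s[2] = (000111100001111)·(001001010100100) mod 2 = 0+0+0+0+0+1+0+0+0+0+0+0+1+0+0 mod 2 = 0
  s[3] = (000000011111111)·(001001010100100) mod 2 = 0+0+0+0+0+0+0+1+0+1+0+0+1+0+0 mod 2 = 1
Syndrome = 0101
Column i of H is the binary representation of i, so the syndrome is the binary index of the flipped bit.
Read s = 0101 with s[0] as LSB: 0·2^0 + 1·2^1 + 0·2^2 + 1·2^3 = 10.
Error is at bit position 10.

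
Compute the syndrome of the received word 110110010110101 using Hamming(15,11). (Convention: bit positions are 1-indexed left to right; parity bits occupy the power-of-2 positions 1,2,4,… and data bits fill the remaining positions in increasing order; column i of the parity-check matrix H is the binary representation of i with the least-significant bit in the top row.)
Syndrome s = H · r^T (mod 2), r = 110110010110101:
  s[0] = (101010101010101)·(110110010110101) mod 2 = 1+0+0+0+1+0+0+0+0+0+1+0+1+0+1 mod 2 = 1
  s[1] = (011001100110011)·(110110010110101) mod 2 = 0+1+0+0+0+0+0+0+0+1+1+0+0+0+1 mod 2 = 0
  s[2] = (000111100001111)·(110110010110101) mod 2 = 0+0+0+1+1+0+0+0+0+0+0+0+1+0+1 mod 2 = 0
  s[3] = (000000011111111)·(110110010110101) mod 2 = 0+0+0+0+0+0+0+1+0+1+1+0+1+0+1 mod 2 = 1
Syndrome = 1001
Non-zero syndrome: error at position 9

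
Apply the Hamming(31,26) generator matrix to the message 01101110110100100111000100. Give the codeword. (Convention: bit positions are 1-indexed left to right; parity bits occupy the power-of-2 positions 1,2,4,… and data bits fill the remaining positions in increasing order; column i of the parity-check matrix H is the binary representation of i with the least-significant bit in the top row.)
Codeword c = d · G (mod 2), d = 01101110110100100111000100:
  c[0] = d·G[:,0] = (01101110110100100111000100)·(11011010101101010101010101) mod 2 = 0+1+0+0+1+0+1+0+1+0+0+1+0+0+0+0+0+1+0+1+0+0+0+1+0+0 mod 2 = 0
  c[1] = d·G[:,1] = (01101110110100100111000100)·(10110110011011001100110011) mod 2 = 0+0+1+0+0+1+1+0+0+1+0+0+0+0+0+0+0+1+0+0+0+0+0+0+0+0 mod 2 = 1
  c[2] = d·G[:,2] = (01101110110100100111000100)·(10000000000000000000000000) mod 2 = 0+0+0+0+0+0+0+0+0+0+0+0+0+0+0+0+0+0+0+0+0+0+0+0+0+0 mod 2 = 0
  c[3] = d·G[:,3] = (01101110110100100111000100)·(01110001111000111100001111) mod 2 = 0+1+1+0+0+0+0+0+1+1+0+0+0+0+1+0+0+1+0+0+0+0+0+1+0+0 mod 2 = 1
  c[4] = d·G[:,4] = (01101110110100100111000100)·(01000000000000000000000000) mod 2 = 0+1+0+0+0+0+0+0+0+0+0+0+0+0+0+0+0+0+0+0+0+0+0+0+0+0 mod 2 = 1
  c[5] = d·G[:,5] = (01101110110100100111000100)·(00100000000000000000000000) mod 2 = 0+0+1+0+0+0+0+0+0+0+0+0+0+0+0+0+0+0+0+0+0+0+0+0+0+0 mod 2 = 1
  c[6] = d·G[:,6] = (01101110110100100111000100)·(00010000000000000000000000) mod 2 = 0+0+0+0+0+0+0+0+0+0+0+0+0+0+0+0+0+0+0+0+0+0+0+0+0+0 mod 2 = 0
  c[7] = d·G[:,7] = (01101110110100100111000100)·(00001111111000000011111111) mod 2 = 0+0+0+0+1+1+1+0+1+1+0+0+0+0+0+0+0+0+1+1+0+0+0+1+0+0 mod 2 = 0
  c[8] = d·G[:,8] = (01101110110100100111000100)·(00001000000000000000000000) mod 2 = 0+0+0+0+1+0+0+0+0+0+0+0+0+0+0+0+0+0+0+0+0+0+0+0+0+0 mod 2 = 1
  c[9] = d·G[:,9] = (01101110110100100111000100)·(00000100000000000000000000) mod 2 = 0+0+0+0+0+1+0+0+0+0+0+0+0+0+0+0+0+0+0+0+0+0+0+0+0+0 mod 2 = 1
  c[10] = d·G[:,10] = (01101110110100100111000100)·(00000010000000000000000000) mod 2 = 0+0+0+0+0+0+1+0+0+0+0+0+0+0+0+0+0+0+0+0+0+0+0+0+0+0 mod 2 = 1
  c[11] = d·G[:,11] = (01101110110100100111000100)·(00000001000000000000000000) mod 2 = 0+0+0+0+0+0+0+0+0+0+0+0+0+0+0+0+0+0+0+0+0+0+0+0+0+0 mod 2 = 0
  c[12] = d·G[:,12] = (01101110110100100111000100)·(00000000100000000000000000) mod 2 = 0+0+0+0+0+0+0+0+1+0+0+0+0+0+0+0+0+0+0+0+0+0+0+0+0+0 mod 2 = 1
  c[13] = d·G[:,13] = (01101110110100100111000100)·(00000000010000000000000000) mod 2 = 0+0+0+0+0+0+0+0+0+1+0+0+0+0+0+0+0+0+0+0+0+0+0+0+0+0 mod 2 = 1
  c[14] = d·G[:,14] = (01101110110100100111000100)·(00000000001000000000000000) mod 2 = 0+0+0+0+0+0+0+0+0+0+0+0+0+0+0+0+0+0+0+0+0+0+0+0+0+0 mod 2 = 0
  c[15] = d·G[:,15] = (01101110110100100111000100)·(00000000000111111111111111) mod 2 = 0+0+0+0+0+0+0+0+0+0+0+1+0+0+1+0+0+1+1+1+0+0+0+1+0+0 mod 2 = 0
  c[16] = d·G[:,16] = (01101110110100100111000100)·(00000000000100000000000000) mod 2 = 0+0+0+0+0+0+0+0+0+0+0+1+0+0+0+0+0+0+0+0+0+0+0+0+0+0 mod 2 = 1
  c[17] = d·G[:,17] = (01101110110100100111000100)·(00000000000010000000000000) mod 2 = 0+0+0+0+0+0+0+0+0+0+0+0+0+0+0+0+0+0+0+0+0+0+0+0+0+0 mod 2 = 0
  c[18] = d·G[:,18] = (01101110110100100111000100)·(00000000000001000000000000) mod 2 = 0+0+0+0+0+0+0+0+0+0+0+0+0+0+0+0+0+0+0+0+0+0+0+0+0+0 mod 2 = 0
  c[19] = d·G[:,19] = (01101110110100100111000100)·(00000000000000100000000000) mod 2 = 0+0+0+0+0+0+0+0+0+0+0+0+0+0+1+0+0+0+0+0+0+0+0+0+0+0 mod 2 = 1
  c[20] = d·G[:,20] = (01101110110100100111000100)·(00000000000000010000000000) mod 2 = 0+0+0+0+0+0+0+0+0+0+0+0+0+0+0+0+0+0+0+0+0+0+0+0+0+0 mod 2 = 0
  c[21] = d·G[:,21] = (01101110110100100111000100)·(00000000000000001000000000) mod 2 = 0+0+0+0+0+0+0+0+0+0+0+0+0+0+0+0+0+0+0+0+0+0+0+0+0+0 mod 2 = 0
  c[22] = d·G[:,22] = (01101110110100100111000100)·(00000000000000000100000000) mod 2 = 0+0+0+0+0+0+0+0+0+0+0+0+0+0+0+0+0+1+0+0+0+0+0+0+0+0 mod 2 = 1
  c[23] = d·G[:,23] = (01101110110100100111000100)·(00000000000000000010000000) mod 2 = 0+0+0+0+0+0+0+0+0+0+0+0+0+0+0+0+0+0+1+0+0+0+0+0+0+0 mod 2 = 1
  c[24] = d·G[:,24] = (01101110110100100111000100)·(00000000000000000001000000) mod 2 = 0+0+0+0+0+0+0+0+0+0+0+0+0+0+0+0+0+0+0+1+0+0+0+0+0+0 mod 2 = 1
  c[25] = d·G[:,25] = (01101110110100100111000100)·(00000000000000000000100000) mod 2 = 0+0+0+0+0+0+0+0+0+0+0+0+0+0+0+0+0+0+0+0+0+0+0+0+0+0 mod 2 = 0
  c[26] = d·G[:,26] = (01101110110100100111000100)·(00000000000000000000010000) mod 2 = 0+0+0+0+0+0+0+0+0+0+0+0+0+0+0+0+0+0+0+0+0+0+0+0+0+0 mod 2 = 0
  c[27] = d·G[:,27] = (01101110110100100111000100)·(00000000000000000000001000) mod 2 = 0+0+0+0+0+0+0+0+0+0+0+0+0+0+0+0+0+0+0+0+0+0+0+0+0+0 mod 2 = 0
  c[28] = d·G[:,28] = (01101110110100100111000100)·(00000000000000000000000100) mod 2 = 0+0+0+0+0+0+0+0+0+0+0+0+0+0+0+0+0+0+0+0+0+0+0+1+0+0 mod 2 = 1
  c[29] = d·G[:,29] = (01101110110100100111000100)·(00000000000000000000000010) mod 2 = 0+0+0+0+0+0+0+0+0+0+0+0+0+0+0+0+0+0+0+0+0+0+0+0+0+0 mod 2 = 0
  c[30] = d·G[:,30] = (01101110110100100111000100)·(00000000000000000000000001) mod 2 = 0+0+0+0+0+0+0+0+0+0+0+0+0+0+0+0+0+0+0+0+0+0+0+0+0+0 mod 2 = 0
Codeword = 0101110011101100100100111000100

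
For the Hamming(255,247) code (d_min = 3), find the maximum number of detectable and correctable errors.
Detection only: up to d_min − 1 = 2 errors.
Correction: up to ⌊(d_min − 1)/2⌋ = ⌊2/2⌋ = 1 errors.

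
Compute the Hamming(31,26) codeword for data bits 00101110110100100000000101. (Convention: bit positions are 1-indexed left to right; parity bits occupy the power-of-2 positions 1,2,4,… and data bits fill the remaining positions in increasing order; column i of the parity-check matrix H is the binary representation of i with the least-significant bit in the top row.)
Codeword c = d · G (mod 2), d = 00101110110100100000000101:
  c[0] = d·G[:,0] = (00101110110100100000000101)·(11011010101101010101010101) mod 2 = 0+0+0+0+1+0+1+0+1+0+0+1+0+0+0+0+0+0+0+0+0+0+0+1+0+1 mod 2 = 0
  c[1] = d·G[:,1] = (00101110110100100000000101)·(10110110011011001100110011) mod 2 = 0+0+1+0+0+1+1+0+0+1+0+0+0+0+0+0+0+0+0+0+0+0+0+0+0+1 mod 2 = 1
  c[2] = d·G[:,2] = (00101110110100100000000101)·(10000000000000000000000000) mod 2 = 0+0+0+0+0+0+0+0+0+0+0+0+0+0+0+0+0+0+0+0+0+0+0+0+0+0 mod 2 = 0
  c[3] = d·G[:,3] = (00101110110100100000000101)·(01110001111000111100001111) mod 2 = 0+0+1+0+0+0+0+0+1+1+0+0+0+0+1+0+0+0+0+0+0+0+0+1+0+1 mod 2 = 0
  c[4] = d·G[:,4] = (00101110110100100000000101)·(01000000000000000000000000) mod 2 = 0+0+0+0+0+0+0+0+0+0+0+0+0+0+0+0+0+0+0+0+0+0+0+0+0+0 mod 2 = 0
  c[5] = d·G[:,5] = (00101110110100100000000101)·(00100000000000000000000000) mod 2 = 0+0+1+0+0+0+0+0+0+0+0+0+0+0+0+0+0+0+0+0+0+0+0+0+0+0 mod 2 = 1
  c[6] = d·G[:,6] = (00101110110100100000000101)·(00010000000000000000000000) mod 2 = 0+0+0+0+0+0+0+0+0+0+0+0+0+0+0+0+0+0+0+0+0+0+0+0+0+0 mod 2 = 0
  c[7] = d·G[:,7] = (00101110110100100000000101)·(00001111111000000011111111) mod 2 = 0+0+0+0+1+1+1+0+1+1+0+0+0+0+0+0+0+0+0+0+0+0+0+1+0+1 mod 2 = 1
  c[8] = d·G[:,8] = (00101110110100100000000101)·(00001000000000000000000000) mod 2 = 0+0+0+0+1+0+0+0+0+0+0+0+0+0+0+0+0+0+0+0+0+0+0+0+0+0 mod 2 = 1
  c[9] = d·G[:,9] = (00101110110100100000000101)·(00000100000000000000000000) mod 2 = 0+0+0+0+0+1+0+0+0+0+0+0+0+0+0+0+0+0+0+0+0+0+0+0+0+0 mod 2 = 1
  c[10] = d·G[:,10] = (00101110110100100000000101)·(00000010000000000000000000) mod 2 = 0+0+0+0+0+0+1+0+0+0+0+0+0+0+0+0+0+0+0+0+0+0+0+0+0+0 mod 2 = 1
  c[11] = d·G[:,11] = (00101110110100100000000101)·(00000001000000000000000000) mod 2 = 0+0+0+0+0+0+0+0+0+0+0+0+0+0+0+0+0+0+0+0+0+0+0+0+0+0 mod 2 = 0
  c[12] = d·G[:,12] = (00101110110100100000000101)·(00000000100000000000000000) mod 2 = 0+0+0+0+0+0+0+0+1+0+0+0+0+0+0+0+0+0+0+0+0+0+0+0+0+0 mod 2 = 1
  c[13] = d·G[:,13] = (00101110110100100000000101)·(00000000010000000000000000) mod 2 = 0+0+0+0+0+0+0+0+0+1+0+0+0+0+0+0+0+0+0+0+0+0+0+0+0+0 mod 2 = 1
  c[14] = d·G[:,14] = (00101110110100100000000101)·(00000000001000000000000000) mod 2 = 0+0+0+0+0+0+0+0+0+0+0+0+0+0+0+0+0+0+0+0+0+0+0+0+0+0 mod 2 = 0
  c[15] = d·G[:,15] = (00101110110100100000000101)·(00000000000111111111111111) mod 2 = 0+0+0+0+0+0+0+0+0+0+0+1+0+0+1+0+0+0+0+0+0+0+0+1+0+1 mod 2 = 0
  c[16] = d·G[:,16] = (00101110110100100000000101)·(00000000000100000000000000) mod 2 = 0+0+0+0+0+0+0+0+0+0+0+1+0+0+0+0+0+0+0+0+0+0+0+0+0+0 mod 2 = 1
  c[17] = d·G[:,17] = (00101110110100100000000101)·(00000000000010000000000000) mod 2 = 0+0+0+0+0+0+0+0+0+0+0+0+0+0+0+0+0+0+0+0+0+0+0+0+0+0 mod 2 = 0
  c[18] = d·G[:,18] = (00101110110100100000000101)·(00000000000001000000000000) mod 2 = 0+0+0+0+0+0+0+0+0+0+0+0+0+0+0+0+0+0+0+0+0+0+0+0+0+0 mod 2 = 0
  c[19] = d·G[:,19] = (00101110110100100000000101)·(00000000000000100000000000) mod 2 = 0+0+0+0+0+0+0+0+0+0+0+0+0+0+1+0+0+0+0+0+0+0+0+0+0+0 mod 2 = 1
  c[20] = d·G[:,20] = (00101110110100100000000101)·(00000000000000010000000000) mod 2 = 0+0+0+0+0+0+0+0+0+0+0+0+0+0+0+0+0+0+0+0+0+0+0+0+0+0 mod 2 = 0
  c[21] = d·G[:,21] = (00101110110100100000000101)·(00000000000000001000000000) mod 2 = 0+0+0+0+0+0+0+0+0+0+0+0+0+0+0+0+0+0+0+0+0+0+0+0+0+0 mod 2 = 0
  c[22] = d·G[:,22] = (00101110110100100000000101)·(00000000000000000100000000) mod 2 = 0+0+0+0+0+0+0+0+0+0+0+0+0+0+0+0+0+0+0+0+0+0+0+0+0+0 mod 2 = 0
  c[23] = d·G[:,23] = (00101110110100100000000101)·(00000000000000000010000000) mod 2 = 0+0+0+0+0+0+0+0+0+0+0+0+0+0+0+0+0+0+0+0+0+0+0+0+0+0 mod 2 = 0
  c[24] = d·G[:,24] = (00101110110100100000000101)·(00000000000000000001000000) mod 2 = 0+0+0+0+0+0+0+0+0+0+0+0+0+0+0+0+0+0+0+0+0+0+0+0+0+0 mod 2 = 0
  c[25] = d·G[:,25] = (00101110110100100000000101)·(00000000000000000000100000) mod 2 = 0+0+0+0+0+0+0+0+0+0+0+0+0+0+0+0+0+0+0+0+0+0+0+0+0+0 mod 2 = 0
  c[26] = d·G[:,26] = (00101110110100100000000101)·(00000000000000000000010000) mod 2 = 0+0+0+0+0+0+0+0+0+0+0+0+0+0+0+0+0+0+0+0+0+0+0+0+0+0 mod 2 = 0
  c[27] = d·G[:,27] = (00101110110100100000000101)·(00000000000000000000001000) mod 2 = 0+0+0+0+0+0+0+0+0+0+0+0+0+0+0+0+0+0+0+0+0+0+0+0+0+0 mod 2 = 0
  c[28] = d·G[:,28] = (00101110110100100000000101)·(00000000000000000000000100) mod 2 = 0+0+0+0+0+0+0+0+0+0+0+0+0+0+0+0+0+0+0+0+0+0+0+1+0+0 mod 2 = 1
  c[29] = d·G[:,29] = (00101110110100100000000101)·(00000000000000000000000010) mod 2 = 0+0+0+0+0+0+0+0+0+0+0+0+0+0+0+0+0+0+0+0+0+0+0+0+0+0 mod 2 = 0
  c[30] = d·G[:,30] = (00101110110100100000000101)·(00000000000000000000000001) mod 2 = 0+0+0+0+0+0+0+0+0+0+0+0+0+0+0+0+0+0+0+0+0+0+0+0+0+1 mod 2 = 1
Codeword = 0100010111101100100100000000101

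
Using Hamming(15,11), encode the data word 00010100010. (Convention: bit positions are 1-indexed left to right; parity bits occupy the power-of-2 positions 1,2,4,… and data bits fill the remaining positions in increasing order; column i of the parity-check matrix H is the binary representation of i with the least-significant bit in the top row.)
Codeword c = d · G (mod 2), d = 00010100010:
  c[0] = d·G[:,0] = (00010100010)·(11011010101) mod 2 = 0+0+0+1+0+0+0+0+0+0+0 mod 2 = 1
  c[1] = d·G[:,1] = (00010100010)·(10110110011) mod 2 = 0+0+0+1+0+1+0+0+0+1+0 mod 2 = 1
  c[2] = d·G[:,2] = (00010100010)·(10000000000) mod 2 = 0+0+0+0+0+0+0+0+0+0+0 mod 2 = 0
  c[3] = d·G[:,3] = (00010100010)·(01110001111) mod 2 = 0+0+0+1+0+0+0+0+0+1+0 mod 2 = 0
  c[4] = d·G[:,4] = (00010100010)·(01000000000) mod 2 = 0+0+0+0+0+0+0+0+0+0+0 mod 2 = 0
  c[5] = d·G[:,5] = (00010100010)·(00100000000) mod 2 = 0+0+0+0+0+0+0+0+0+0+0 mod 2 = 0
  c[6] = d·G[:,6] = (00010100010)·(00010000000) mod 2 = 0+0+0+1+0+0+0+0+0+0+0 mod 2 = 1
  c[7] = d·G[:,7] = (00010100010)·(00001111111) mod 2 = 0+0+0+0+0+1+0+0+0+1+0 mod 2 = 0
  c[8] = d·G[:,8] = (00010100010)·(00001000000) mod 2 = 0+0+0+0+0+0+0+0+0+0+0 mod 2 = 0
  c[9] = d·G[:,9] = (00010100010)·(00000100000) mod 2 = 0+0+0+0+0+1+0+0+0+0+0 mod 2 = 1
  c[10] = d·G[:,10] = (00010100010)·(00000010000) mod 2 = 0+0+0+0+0+0+0+0+0+0+0 mod 2 = 0
  c[11] = d·G[:,11] = (00010100010)·(00000001000) mod 2 = 0+0+0+0+0+0+0+0+0+0+0 mod 2 = 0
  c[12] = d·G[:,12] = (00010100010)·(00000000100) mod 2 = 0+0+0+0+0+0+0+0+0+0+0 mod 2 = 0
  c[13] = d·G[:,13] = (00010100010)·(00000000010) mod 2 = 0+0+0+0+0+0+0+0+0+1+0 mod 2 = 1
  c[14] = d·G[:,14] = (00010100010)·(00000000001) mod 2 = 0+0+0+0+0+0+0+0+0+0+0 mod 2 = 0
Codeword = 110000100100010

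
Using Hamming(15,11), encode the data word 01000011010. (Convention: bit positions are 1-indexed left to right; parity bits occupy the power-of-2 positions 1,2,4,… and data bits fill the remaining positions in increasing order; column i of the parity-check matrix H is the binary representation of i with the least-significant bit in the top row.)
Codeword c = d · G (mod 2), d = 01000011010:
  c[0] = d·G[:,0] = (01000011010)·(11011010101) mod 2 = 0+1+0+0+0+0+1+0+0+0+0 mod 2 = 0
  c[1] = d·G[:,1] = (01000011010)·(10110110011) mod 2 = 0+0+0+0+0+0+1+0+0+1+0 mod 2 = 0
  c[2] = d·G[:,2] = (01000011010)·(10000000000) mod 2 = 0+0+0+0+0+0+0+0+0+0+0 mod 2 = 0
  c[3] = d·G[:,3] = (01000011010)·(01110001111) mod 2 = 0+1+0+0+0+0+0+1+0+1+0 mod 2 = 1
  c[4] = d·G[:,4] = (01000011010)·(01000000000) mod 2 = 0+1+0+0+0+0+0+0+0+0+0 mod 2 = 1
  c[5] = d·G[:,5] = (01000011010)·(00100000000) mod 2 = 0+0+0+0+0+0+0+0+0+0+0 mod 2 = 0
  c[6] = d·G[:,6] = (01000011010)·(00010000000) mod 2 = 0+0+0+0+0+0+0+0+0+0+0 mod 2 = 0
  c[7] = d·G[:,7] = (01000011010)·(00001111111) mod 2 = 0+0+0+0+0+0+1+1+0+1+0 mod 2 = 1
  c[8] = d·G[:,8] = (01000011010)·(00001000000) mod 2 = 0+0+0+0+0+0+0+0+0+0+0 mod 2 = 0
  c[9] = d·G[:,9] = (01000011010)·(00000100000) mod 2 = 0+0+0+0+0+0+0+0+0+0+0 mod 2 = 0
  c[10] = d·G[:,10] = (01000011010)·(00000010000) mod 2 = 0+0+0+0+0+0+1+0+0+0+0 mod 2 = 1
  c[11] = d·G[:,11] = (01000011010)·(00000001000) mod 2 = 0+0+0+0+0+0+0+1+0+0+0 mod 2 = 1
  c[12] = d·G[:,12] = (01000011010)·(00000000100) mod 2 = 0+0+0+0+0+0+0+0+0+0+0 mod 2 = 0
  c[13] = d·G[:,13] = (01000011010)·(00000000010) mod 2 = 0+0+0+0+0+0+0+0+0+1+0 mod 2 = 1
  c[14] = d·G[:,14] = (01000011010)·(00000000001) mod 2 = 0+0+0+0+0+0+0+0+0+0+0 mod 2 = 0
Codeword = 000110010011010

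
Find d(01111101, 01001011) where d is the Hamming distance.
XOR = 00110110, count of 1s = 4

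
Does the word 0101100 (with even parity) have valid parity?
Sum of all bits: 0+1+0+1+1+0+0 = 3; 3 mod 2 = 1. Result is 1 → parity error detected.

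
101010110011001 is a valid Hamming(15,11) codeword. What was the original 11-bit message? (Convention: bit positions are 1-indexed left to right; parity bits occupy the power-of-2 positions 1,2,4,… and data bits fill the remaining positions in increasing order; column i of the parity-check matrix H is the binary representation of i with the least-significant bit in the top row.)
Parity bits occupy power-of-2 positions; data bits are at positions {3,5,6,7,9,10,11,12,13,14,15} (1-indexed).
Extract: c[3]=1 c[5]=1 c[6]=0 c[7]=1 c[9]=0 c[10]=0 c[11]=1 c[12]=1 c[13]=0 c[14]=0 c[15]=1
Data = 11010011001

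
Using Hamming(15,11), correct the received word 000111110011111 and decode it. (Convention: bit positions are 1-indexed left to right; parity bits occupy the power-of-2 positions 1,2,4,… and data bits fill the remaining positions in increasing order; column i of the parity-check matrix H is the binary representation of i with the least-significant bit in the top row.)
Syndrome s = H · r^T (mod 2), r = 000111110011111:
  s[0] = (101010101010101)·(000111110011111) mod 2 = 0+0+0+0+1+0+1+0+0+0+1+0+1+0+1 mod 2 = 1
  s[1] = (011001100110011)·(000111110011111) mod 2 = 0+0+0+0+0+1+1+0+0+0+1+0+0+1+1 mod 2 = 1
  s[2] = (000111100001111)·(000111110011111) mod 2 = 0+0+0+1+1+1+1+0+0+0+0+1+1+1+1 mod 2 = 0
  s[3] = (000000011111111)·(000111110011111) mod 2 = 0+0+0+0+0+0+0+1+0+0+1+1+1+1+1 mod 2 = 0
Syndrome = 1100
Column 3 of H equals this syndrome → error at bit 3 (1-indexed).
Flip bit 3: 000111110011111 → 001111110011111
Extract data bits at positions {3,5,6,7,9,10,11,12,13,14,15}: 11110011111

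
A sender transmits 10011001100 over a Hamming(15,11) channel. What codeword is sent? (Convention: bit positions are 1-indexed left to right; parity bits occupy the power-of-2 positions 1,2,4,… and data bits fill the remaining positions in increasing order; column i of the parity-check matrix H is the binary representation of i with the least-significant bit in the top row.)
Codeword c = d · G (mod 2), d = 10011001100:
  c[0] = d·G[:,0] = (10011001100)·(11011010101) mod 2 = 1+0+0+1+1+0+0+0+1+0+0 mod 2 = 0
  c[1] = d·G[:,1] = (10011001100)·(10110110011) mod 2 = 1+0+0+1+0+0+0+0+0+0+0 mod 2 = 0
  c[2] = d·G[:,2] = (10011001100)·(10000000000) mod 2 = 1+0+0+0+0+0+0+0+0+0+0 mod 2 = 1
  c[3] = d·G[:,3] = (10011001100)·(01110001111) mod 2 = 0+0+0+1+0+0+0+1+1+0+0 mod 2 = 1
  c[4] = d·G[:,4] = (10011001100)·(01000000000) mod 2 = 0+0+0+0+0+0+0+0+0+0+0 mod 2 = 0
  c[5] = d·G[:,5] = (10011001100)·(00100000000) mod 2 = 0+0+0+0+0+0+0+0+0+0+0 mod 2 = 0
  c[6] = d·G[:,6] = (10011001100)·(00010000000) mod 2 = 0+0+0+1+0+0+0+0+0+0+0 mod 2 = 1
  c[7] = d·G[:,7] = (10011001100)·(00001111111) mod 2 = 0+0+0+0+1+0+0+1+1+0+0 mod 2 = 1
  c[8] = d·G[:,8] = (10011001100)·(00001000000) mod 2 = 0+0+0+0+1+0+0+0+0+0+0 mod 2 = 1
  c[9] = d·G[:,9] = (10011001100)·(00000100000) mod 2 = 0+0+0+0+0+0+0+0+0+0+0 mod 2 = 0
  c[10] = d·G[:,10] = (10011001100)·(00000010000) mod 2 = 0+0+0+0+0+0+0+0+0+0+0 mod 2 = 0
  c[11] = d·G[:,11] = (10011001100)·(00000001000) mod 2 = 0+0+0+0+0+0+0+1+0+0+0 mod 2 = 1
  c[12] = d·G[:,12] = (10011001100)·(00000000100) mod 2 = 0+0+0+0+0+0+0+0+1+0+0 mod 2 = 1
  c[13] = d·G[:,13] = (10011001100)·(00000000010) mod 2 = 0+0+0+0+0+0+0+0+0+0+0 mod 2 = 0
  c[14] = d·G[:,14] = (10011001100)·(00000000001) mod 2 = 0+0+0+0+0+0+0+0+0+0+0 mod 2 = 0
Codeword = 001100111001100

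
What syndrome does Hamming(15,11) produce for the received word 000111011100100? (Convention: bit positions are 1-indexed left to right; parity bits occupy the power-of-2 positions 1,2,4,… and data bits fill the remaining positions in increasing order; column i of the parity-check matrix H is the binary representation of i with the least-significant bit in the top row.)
Syndrome s = H · r^T (mod 2), r = 000111011100100:
  s[0] = (101010101010101)·(000111011100100) mod 2 = 0+0+0+0+1+0+0+0+1+0+0+0+1+0+0 mod 2 = 1
  s[1] = (011001100110011)·(000111011100100) mod 2 = 0+0+0+0+0+1+0+0+0+1+0+0+0+0+0 mod 2 = 0
  s[2] = (000111100001111)·(000111011100100) mod 2 = 0+0+0+1+1+1+0+0+0+0+0+0+1+0+0 mod 2 = 0
  s[3] = (000000011111111)·(000111011100100) mod 2 = 0+0+0+0+0+0+0+1+1+1+0+0+1+0+0 mod 2 = 0
Syndrome = 1000
Non-zero syndrome: error at position 1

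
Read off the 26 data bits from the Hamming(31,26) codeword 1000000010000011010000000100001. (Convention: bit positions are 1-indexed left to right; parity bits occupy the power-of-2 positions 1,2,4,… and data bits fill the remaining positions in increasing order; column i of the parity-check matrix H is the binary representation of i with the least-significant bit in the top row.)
Parity bits occupy power-of-2 positions; data bits are at positions {3,5,6,7,9,10,11,12,13,14,15,17,18,19,20,21,22,23,24,25,26,27,28,29,30,31} (1-indexed).
Extract: c[3]=0 c[5]=0 c[6]=0 c[7]=0 c[9]=1 c[10]=0 c[11]=0 c[12]=0 c[13]=0 c[14]=0 c[15]=1 c[17]=0 c[18]=1 c[19]=0 c[20]=0 c[21]=0 c[22]=0 c[23]=0 c[24]=0 c[25]=0 c[26]=1 c[27]=0 c[28]=0 c[29]=0 c[30]=0 c[31]=1
Data = 00001000001010000000100001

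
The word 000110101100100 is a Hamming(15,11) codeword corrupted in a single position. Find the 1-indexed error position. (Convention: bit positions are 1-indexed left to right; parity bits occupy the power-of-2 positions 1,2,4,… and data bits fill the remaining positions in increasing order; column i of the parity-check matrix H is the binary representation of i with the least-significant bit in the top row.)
Syndrome s = H · r^T (mod 2), r = 000110101100100:
  s[0] = (101010101010101)·(000110101100100) mod 2 = 0+0+0+0+1+0+1+0+1+0+0+0+1+0+0 mod 2 = 0
  s[1] = (011001100110011)·(000110101100100) mod 2 = 0+0+0+0+0+0+1+0+0+1+0+0+0+0+0 mod 2 = 0
  s[2] = (000111100001111)·(000110101100100) mod 2 = 0+0+0+1+1+0+1+0+0+0+0+0+1+0+0 mod 2 = 0
  s[3] = (000000011111111)·(000110101100100) mod 2 = 0+0+0+0+0+0+0+0+1+1+0+0+1+0+0 mod 2 = 1
Syndrome = 0001
Column i of H is the binary representation of i, so the syndrome is the binary index of the flipped bit.
Read s = 0001 with s[0] as LSB: 0·2^0 + 0·2^1 + 0·2^2 + 1·2^3 = 8.
Error is at bit position 8.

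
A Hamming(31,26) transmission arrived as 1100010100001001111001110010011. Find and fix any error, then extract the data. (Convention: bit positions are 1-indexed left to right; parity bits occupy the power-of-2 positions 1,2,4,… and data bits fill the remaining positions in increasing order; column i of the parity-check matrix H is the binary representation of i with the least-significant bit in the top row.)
Syndrome s = H · r^T (mod 2), r = 1100010100001001111001110010011:
  s[0] = (1010101010101010101010101010101)·(1100010100001001111001110010011) mod 2 = 1+0+0+0+0+0+0+0+0+0+0+0+1+0+0+0+1+0+1+0+0+0+1+0+0+0+1+0+0+0+1 mod 2 = 1
  s[1] = (0110011001100110011001100110011)·(1100010100001001111001110010011) mod 2 = 0+1+0+0+0+1+0+0+0+0+0+0+0+0+0+0+0+1+1+0+0+1+1+0+0+0+1+0+0+1+1 mod 2 = 1
  s[2] = (0001111000011110000111100001111)·(1100010100001001111001110010011) mod 2 = 0+0+0+0+0+1+0+0+0+0+0+0+1+0+0+0+0+0+0+0+0+1+1+0+0+0+0+0+0+1+1 mod 2 = 0
  s[3] = (0000000111111110000000011111111)·(1100010100001001111001110010011) mod 2 = 0+0+0+0+0+0+0+1+0+0+0+0+1+0+0+0+0+0+0+0+0+0+0+1+0+0+1+0+0+1+1 mod 2 = 0
  s[4] = (0000000000000001111111111111111)·(1100010100001001111001110010011) mod 2 = 0+0+0+0+0+0+0+0+0+0+0+0+0+0+0+1+1+1+1+0+0+1+1+1+0+0+1+0+0+1+1 mod 2 = 0
Syndrome = 11000
Column 3 of H equals this syndrome → error at bit 3 (1-indexed).
Flip bit 3: 1100010100001001111001110010011 → 1110010100001001111001110010011
Extract data bits at positions {3,5,6,7,9,10,11,12,13,14,15,17,18,19,20,21,22,23,24,25,26,27,28,29,30,31}: 10100000100111001110010011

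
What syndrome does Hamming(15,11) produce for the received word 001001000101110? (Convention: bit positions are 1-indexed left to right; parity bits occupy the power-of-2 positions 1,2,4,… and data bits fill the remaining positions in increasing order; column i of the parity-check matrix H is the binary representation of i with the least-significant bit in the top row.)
Syndrome s = H · r^T (mod 2), r = 001001000101110:
  s[0] = (101010101010101)·(001001000101110) mod 2 = 0+0+1+0+0+0+0+0+0+0+0+0+1+0+0 mod 2 = 0
  s[1] = (011001100110011)·(001001000101110) mod 2 = 0+0+1+0+0+1+0+0+0+1+0+0+0+1+0 mod 2 = 0
  s[2] = (000111100001111)·(001001000101110) mod 2 = 0+0+0+0+0+1+0+0+0+0+0+1+1+1+0 mod 2 = 0
  s[3] = (000000011111111)·(001001000101110) mod 2 = 0+0+0+0+0+0+0+0+0+1+0+1+1+1+0 mod 2 = 0
Syndrome = 0000
s = 0: no error detected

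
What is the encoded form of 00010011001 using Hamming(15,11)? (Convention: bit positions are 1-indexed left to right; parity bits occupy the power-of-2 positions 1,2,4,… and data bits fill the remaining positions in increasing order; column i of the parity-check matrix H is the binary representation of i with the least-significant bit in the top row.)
Codeword c = d · G (mod 2), d = 00010011001:
  c[0] = d·G[:,0] = (00010011001)·(11011010101) mod 2 = 0+0+0+1+0+0+1+0+0+0+1 mod 2 = 1
  c[1] = d·G[:,1] = (00010011001)·(10110110011) mod 2 = 0+0+0+1+0+0+1+0+0+0+1 mod 2 = 1
  c[2] = d·G[:,2] = (00010011001)·(10000000000) mod 2 = 0+0+0+0+0+0+0+0+0+0+0 mod 2 = 0
  c[3] = d·G[:,3] = (00010011001)·(01110001111) mod 2 = 0+0+0+1+0+0+0+1+0+0+1 mod 2 = 1
  c[4] = d·G[:,4] = (00010011001)·(01000000000) mod 2 = 0+0+0+0+0+0+0+0+0+0+0 mod 2 = 0
  c[5] = d·G[:,5] = (00010011001)·(00100000000) mod 2 = 0+0+0+0+0+0+0+0+0+0+0 mod 2 = 0
  c[6] = d·G[:,6] = (00010011001)·(00010000000) mod 2 = 0+0+0+1+0+0+0+0+0+0+0 mod 2 = 1
  c[7] = d·G[:,7] = (00010011001)·(00001111111) mod 2 = 0+0+0+0+0+0+1+1+0+0+1 mod 2 = 1
  c[8] = d·G[:,8] = (00010011001)·(00001000000) mod 2 = 0+0+0+0+0+0+0+0+0+0+0 mod 2 = 0
  c[9] = d·G[:,9] = (00010011001)·(00000100000) mod 2 = 0+0+0+0+0+0+0+0+0+0+0 mod 2 = 0
  c[10] = d·G[:,10] = (00010011001)·(00000010000) mod 2 = 0+0+0+0+0+0+1+0+0+0+0 mod 2 = 1
  c[11] = d·G[:,11] = (00010011001)·(00000001000) mod 2 = 0+0+0+0+0+0+0+1+0+0+0 mod 2 = 1
  c[12] = d·G[:,12] = (00010011001)·(00000000100) mod 2 = 0+0+0+0+0+0+0+0+0+0+0 mod 2 = 0
  c[13] = d·G[:,13] = (00010011001)·(00000000010) mod 2 = 0+0+0+0+0+0+0+0+0+0+0 mod 2 = 0
  c[14] = d·G[:,14] = (00010011001)·(00000000001) mod 2 = 0+0+0+0+0+0+0+0+0+0+1 mod 2 = 1
Codeword = 110100110011001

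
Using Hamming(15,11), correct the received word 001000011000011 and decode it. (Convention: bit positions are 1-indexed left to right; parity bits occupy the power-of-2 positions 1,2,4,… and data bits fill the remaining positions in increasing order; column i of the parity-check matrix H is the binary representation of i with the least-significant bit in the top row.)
Syndrome s = H · r^T (mod 2), r = 001000011000011:
  s[0] = (101010101010101)·(001000011000011) mod 2 = 0+0+1+0+0+0+0+0+1+0+0+0+0+0+1 mod 2 = 1
  s[1] = (011001100110011)·(001000011000011) mod 2 = 0+0+1+0+0+0+0+0+0+0+0+0+0+1+1 mod 2 = 1
  s[2] = (000111100001111)·(001000011000011) mod 2 = 0+0+0+0+0+0+0+0+0+0+0+0+0+1+1 mod 2 = 0
  s[3] = (000000011111111)·(001000011000011) mod 2 = 0+0+0+0+0+0+0+1+1+0+0+0+0+1+1 mod 2 = 0
Syndrome = 1100
Column 3 of H equals this syndrome → error at bit 3 (1-indexed).
Flip bit 3: 001000011000011 → 000000011000011
Extract data bits at positions {3,5,6,7,9,10,11,12,13,14,15}: 00001000011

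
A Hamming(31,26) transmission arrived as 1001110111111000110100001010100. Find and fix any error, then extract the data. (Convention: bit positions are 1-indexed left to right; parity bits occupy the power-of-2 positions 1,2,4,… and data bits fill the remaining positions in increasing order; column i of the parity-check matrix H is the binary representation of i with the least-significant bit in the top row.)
Syndrome s = H · r^T (mod 2), r = 1001110111111000110100001010100:
  s[0] = (1010101010101010101010101010101)·(1001110111111000110100001010100) mod 2 = 1+0+0+0+1+0+0+0+1+0+1+0+1+0+0+0+1+0+0+0+0+0+0+0+1+0+1+0+1+0+0 mod 2 = 1
  s[1] = (0110011001100110011001100110011)·(1001110111111000110100001010100) mod 2 = 0+0+0+0+0+1+0+0+0+1+1+0+0+0+0+0+0+1+0+0+0+0+0+0+0+0+1+0+0+0+0 mod 2 = 1
  s[2] = (0001111000011110000111100001111)·(1001110111111000110100001010100) mod 2 = 0+0+0+1+1+1+0+0+0+0+0+1+1+0+0+0+0+0+0+1+0+0+0+0+0+0+0+0+1+0+0 mod 2 = 1
  s[3] = (0000000111111110000000011111111)·(1001110111111000110100001010100) mod 2 = 0+0+0+0+0+0+0+1+1+1+1+1+1+0+0+0+0+0+0+0+0+0+0+0+1+0+1+0+1+0+0 mod 2 = 1
  s[4] = (0000000000000001111111111111111)·(1001110111111000110100001010100) mod 2 = 0+0+0+0+0+0+0+0+0+0+0+0+0+0+0+0+1+1+0+1+0+0+0+0+1+0+1+0+1+0+0 mod 2 = 0
Syndrome = 11110
Column 15 of H equals this syndrome → error at bit 15 (1-indexed).
Flip bit 15: 1001110111111000110100001010100 → 1001110111111010110100001010100
Extract data bits at positions {3,5,6,7,9,10,11,12,13,14,15,17,18,19,20,21,22,23,24,25,26,27,28,29,30,31}: 01101111101110100001010100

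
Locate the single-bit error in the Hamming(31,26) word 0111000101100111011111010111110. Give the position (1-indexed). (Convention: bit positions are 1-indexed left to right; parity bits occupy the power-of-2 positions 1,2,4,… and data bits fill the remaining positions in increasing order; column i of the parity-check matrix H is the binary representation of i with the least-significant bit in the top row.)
Syndrome s = H · r^T (mod 2), r = 0111000101100111011111010111110:
  s[0] = (1010101010101010101010101010101)·(0111000101100111011111010111110) mod 2 = 0+0+1+0+0+0+0+0+0+0+1+0+0+0+1+0+0+0+1+0+1+0+0+0+0+0+1+0+1+0+0 mod 2 = 1
  s[1] = (0110011001100110011001100110011)·(0111000101100111011111010111110) mod 2 = 0+1+1+0+0+0+0+0+0+1+1+0+0+1+1+0+0+1+1+0+0+1+0+0+0+1+1+0+0+1+0 mod 2 = 0
  s[2] = (0001111000011110000111100001111)·(0111000101100111011111010111110) mod 2 = 0+0+0+1+0+0+0+0+0+0+0+0+0+1+1+0+0+0+0+1+1+1+0+0+0+0+0+1+1+1+0 mod 2 = 1
  s[3] = (0000000111111110000000011111111)·(0111000101100111011111010111110) mod 2 = 0+0+0+0+0+0+0+1+0+1+1+0+0+1+1+0+0+0+0+0+0+0+0+1+0+1+1+1+1+1+0 mod 2 = 1
  s[4] = (0000000000000001111111111111111)·(0111000101100111011111010111110) mod 2 = 0+0+0+0+0+0+0+0+0+0+0+0+0+0+0+1+0+1+1+1+1+1+0+1+0+1+1+1+1+1+0 mod 2 = 0
Syndrome = 10110
Column i of H is the binary representation of i, so the syndrome is the binary index of the flipped bit.
Read s = 10110 with s[0] as LSB: 1·2^0 + 0·2^1 + 1·2^2 + 1·2^3 + 0·2^4 = 13.
Error is at bit position 13.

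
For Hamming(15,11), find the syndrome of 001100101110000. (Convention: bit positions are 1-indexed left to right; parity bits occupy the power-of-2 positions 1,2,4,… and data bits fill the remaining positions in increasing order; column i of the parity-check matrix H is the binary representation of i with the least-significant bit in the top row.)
Syndrome s = H · r^T (mod 2), r = 001100101110000:
  s[0] = (101010101010101)·(001100101110000) mod 2 = 0+0+1+0+0+0+1+0+1+0+1+0+0+0+0 mod 2 = 0
  s[1] = (011001100110011)·(001100101110000) mod 2 = 0+0+1+0+0+0+1+0+0+1+1+0+0+0+0 mod 2 = 0
  s[2] = (000111100001111)·(001100101110000) mod 2 = 0+0+0+1+0+0+1+0+0+0+0+0+0+0+0 mod 2 = 0
  s[3] = (000000011111111)·(001100101110000) mod 2 = 0+0+0+0+0+0+0+0+1+1+1+0+0+0+0 mod 2 = 1
Syndrome = 0001
Non-zero syndrome: error at position 8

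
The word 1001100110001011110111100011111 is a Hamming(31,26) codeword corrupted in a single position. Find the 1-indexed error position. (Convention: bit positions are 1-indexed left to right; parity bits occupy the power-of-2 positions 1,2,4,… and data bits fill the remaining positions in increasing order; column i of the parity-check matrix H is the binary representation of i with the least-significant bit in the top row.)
Syndrome s = H · r^T (mod 2), r = 1001100110001011110111100011111:
  s[0] = (1010101010101010101010101010101)·(1001100110001011110111100011111) mod 2 = 1+0+0+0+1+0+0+0+1+0+0+0+1+0+1+0+1+0+0+0+1+0+1+0+0+0+1+0+1+0+1 mod 2 = 1
  s[1] = (0110011001100110011001100110011)·(1001100110001011110111100011111) mod 2 = 0+0+0+0+0+0+0+0+0+0+0+0+0+0+1+0+0+1+0+0+0+1+1+0+0+0+1+0+0+1+1 mod 2 = 1
  s[2] = (0001111000011110000111100001111)·(1001100110001011110111100011111) mod 2 = 0+0+0+1+1+0+0+0+0+0+0+0+1+0+1+0+0+0+0+1+1+1+1+0+0+0+0+1+1+1+1 mod 2 = 0
  s[3] = (0000000111111110000000011111111)·(1001100110001011110111100011111) mod 2 = 0+0+0+0+0+0+0+1+1+0+0+0+1+0+1+0+0+0+0+0+0+0+0+0+0+0+1+1+1+1+1 mod 2 = 1
  s[4] = (0000000000000001111111111111111)·(1001100110001011110111100011111) mod 2 = 0+0+0+0+0+0+0+0+0+0+0+0+0+0+0+1+1+1+0+1+1+1+1+0+0+0+1+1+1+1+1 mod 2 = 0
Syndrome = 11010
Column i of H is the binary representation of i, so the syndrome is the binary index of the flipped bit.
Read s = 11010 with s[0] as LSB: 1·2^0 + 1·2^1 + 0·2^2 + 1·2^3 + 0·2^4 = 11.
Error is at bit position 11.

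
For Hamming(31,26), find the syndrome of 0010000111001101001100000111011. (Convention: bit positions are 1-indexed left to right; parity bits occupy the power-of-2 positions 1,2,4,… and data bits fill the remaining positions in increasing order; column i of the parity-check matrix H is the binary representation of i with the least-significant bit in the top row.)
Syndrome s = H · r^T (mod 2), r = 0010000111001101001100000111011:
  s[0] = (1010101010101010101010101010101)·(0010000111001101001100000111011) mod 2 = 0+0+1+0+0+0+0+0+1+0+0+0+1+0+0+0+0+0+1+0+0+0+0+0+0+0+1+0+0+0+1 mod 2 = 0
  s[1] = (0110011001100110011001100110011)·(0010000111001101001100000111011) mod 2 = 0+0+1+0+0+0+0+0+0+1+0+0+0+1+0+0+0+0+1+0+0+0+0+0+0+1+1+0+0+1+1 mod 2 = 0
  s[2] = (0001111000011110000111100001111)·(0010000111001101001100000111011) mod 2 = 0+0+0+0+0+0+0+0+0+0+0+0+1+1+0+0+0+0+0+1+0+0+0+0+0+0+0+1+0+1+1 mod 2 = 0
  s[3] = (0000000111111110000000011111111)·(0010000111001101001100000111011) mod 2 = 0+0+0+0+0+0+0+1+1+1+0+0+1+1+0+0+0+0+0+0+0+0+0+0+0+1+1+1+0+1+1 mod 2 = 0
  s[4] = (0000000000000001111111111111111)·(0010000111001101001100000111011) mod 2 = 0+0+0+0+0+0+0+0+0+0+0+0+0+0+0+1+0+0+1+1+0+0+0+0+0+1+1+1+0+1+1 mod 2 = 0
Syndrome = 00000
s = 0: no error detected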